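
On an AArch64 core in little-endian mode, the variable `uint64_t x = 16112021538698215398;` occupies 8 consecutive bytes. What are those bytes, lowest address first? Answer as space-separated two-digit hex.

16112021538698215398 in hexadecimal, padded to 64 bits, is 0xDF9966396B8CBFE6.
Split into bytes (most-significant first): DF 99 66 39 6B 8C BF E6.
In little-endian order the low byte comes first in memory.
So at ascending addresses the bytes are E6 BF 8C 6B 39 66 99 DF.

E6 BF 8C 6B 39 66 99 DF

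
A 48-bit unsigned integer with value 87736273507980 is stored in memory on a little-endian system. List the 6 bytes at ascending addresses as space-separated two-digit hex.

8C 96 6A B1 CB 4F

87736273507980 in hexadecimal, padded to 48 bits, is 0x4FCBB16A968C.
Split into bytes (most-significant first): 4F CB B1 6A 96 8C.
Little-endian stores the least-significant byte at the lowest address.
So at ascending addresses the bytes are 8C 96 6A B1 CB 4F.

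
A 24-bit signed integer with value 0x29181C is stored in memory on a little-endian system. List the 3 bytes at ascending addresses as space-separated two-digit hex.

1C 18 29

Split into bytes (most-significant first): 29 18 1C.
In little-endian order the low byte comes first in memory.
So at ascending addresses the bytes are 1C 18 29.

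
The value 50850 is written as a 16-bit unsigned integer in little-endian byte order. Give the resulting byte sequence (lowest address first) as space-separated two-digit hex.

A2 C6

50850 in hexadecimal, padded to 16 bits, is 0xC6A2.
Split into bytes (most-significant first): C6 A2.
In little-endian order the low byte comes first in memory.
So at ascending addresses the bytes are A2 C6.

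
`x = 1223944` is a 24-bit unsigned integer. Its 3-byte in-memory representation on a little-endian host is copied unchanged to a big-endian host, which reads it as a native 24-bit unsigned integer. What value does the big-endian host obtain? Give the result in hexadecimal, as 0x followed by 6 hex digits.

1223944 in 24-bit hexadecimal is 0x12AD08.
Stored little-endian, the bytes at ascending addresses are 08 AD 12.
Read back as big-endian, the last byte is least significant, giving 0x08AD12.

0x08AD12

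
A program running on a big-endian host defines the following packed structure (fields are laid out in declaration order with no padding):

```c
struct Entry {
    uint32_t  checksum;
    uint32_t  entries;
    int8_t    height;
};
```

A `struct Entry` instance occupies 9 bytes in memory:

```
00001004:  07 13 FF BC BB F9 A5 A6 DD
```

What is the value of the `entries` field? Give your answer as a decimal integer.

3153700262

`entries` follows `checksum` (4 bytes), so it starts at byte offset 4 and occupies 4 bytes.
Bytes at offsets 4..7: BB F9 A5 A6.
Big-endian stores the most-significant byte at the lowest address.
The bytes are already most-significant first: 0xBBF9A5A6.
0xBBF9A5A6 = 3153700262.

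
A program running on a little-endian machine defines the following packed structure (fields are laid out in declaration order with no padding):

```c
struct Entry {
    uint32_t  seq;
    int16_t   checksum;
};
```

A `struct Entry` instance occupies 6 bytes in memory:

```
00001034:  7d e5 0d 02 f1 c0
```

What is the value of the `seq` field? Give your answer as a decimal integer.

`seq` is the first field, at byte offset 0, occupying 4 bytes.
Bytes at offsets 0..3: 7D E5 0D 02.
Little-endian stores the least-significant byte at the lowest address.
Reassemble most-significant byte first: 02 0D E5 7D → 0x020DE57D.
0x020DE57D = 34465149.

34465149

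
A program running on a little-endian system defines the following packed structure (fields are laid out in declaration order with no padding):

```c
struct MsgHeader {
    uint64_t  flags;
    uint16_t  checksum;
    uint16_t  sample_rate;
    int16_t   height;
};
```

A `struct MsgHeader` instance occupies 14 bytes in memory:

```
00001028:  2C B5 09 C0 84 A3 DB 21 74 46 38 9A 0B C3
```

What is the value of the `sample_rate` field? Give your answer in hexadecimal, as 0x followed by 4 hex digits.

0x9A38

`sample_rate` follows `flags` (8 B), `checksum` (2 B), so it starts at offset 8 + 2 = 10 and occupies 2 bytes.
Bytes at offsets 10..11: 38 9A.
Little-endian stores the least-significant byte at the lowest address.
Reassemble most-significant byte first: 9A 38 → 0x9A38.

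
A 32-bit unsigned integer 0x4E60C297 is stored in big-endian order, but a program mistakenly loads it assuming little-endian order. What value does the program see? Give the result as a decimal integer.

Stored big-endian, the bytes at ascending addresses are 4E 60 C2 97.
Read back as little-endian, the first byte is least significant, giving 0x97C2604E.
0x97C2604E = 2546098254.

2546098254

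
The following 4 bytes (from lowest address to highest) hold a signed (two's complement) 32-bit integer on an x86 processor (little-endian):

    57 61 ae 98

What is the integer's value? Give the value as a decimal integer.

In little-endian order the low byte comes first in memory.
Reassemble most-significant byte first: 98 AE 61 57 → 0x98AE6157.
Top bit is set, so as a signed 32-bit value this is 0x98AE6157 − 2^32 = -1733402281.

-1733402281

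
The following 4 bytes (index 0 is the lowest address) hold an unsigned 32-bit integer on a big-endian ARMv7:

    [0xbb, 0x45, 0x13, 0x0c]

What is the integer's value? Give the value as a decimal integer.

3141866252

Big-endian: lowest address holds the most-significant byte.
The bytes are already most-significant first: 0xBB45130C.
0xBB45130C = 3141866252.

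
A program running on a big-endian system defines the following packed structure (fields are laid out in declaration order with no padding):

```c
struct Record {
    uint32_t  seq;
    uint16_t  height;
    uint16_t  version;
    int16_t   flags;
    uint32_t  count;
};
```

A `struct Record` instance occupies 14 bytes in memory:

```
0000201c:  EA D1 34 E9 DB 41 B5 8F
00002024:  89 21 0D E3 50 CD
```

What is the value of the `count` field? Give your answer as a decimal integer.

233001165

`count` follows `seq` (4 B), `height` (2 B), `version` (2 B), `flags` (2 B), so it starts at offset 4 + 2 + 2 + 2 = 10 and occupies 4 bytes.
Bytes at offsets 10..13: 0D E3 50 CD.
Big-endian: lowest address holds the most-significant byte.
The bytes are already most-significant first: 0x0DE350CD.
0x0DE350CD = 233001165.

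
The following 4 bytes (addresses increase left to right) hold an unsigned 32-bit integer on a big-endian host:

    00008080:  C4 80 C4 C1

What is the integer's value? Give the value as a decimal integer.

3296773313

Big-endian: lowest address holds the most-significant byte.
The bytes are already most-significant first: 0xC480C4C1.
0xC480C4C1 = 3296773313.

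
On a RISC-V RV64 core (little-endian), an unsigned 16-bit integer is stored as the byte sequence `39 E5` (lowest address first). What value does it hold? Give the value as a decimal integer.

Little-endian stores the least-significant byte at the lowest address.
Reassemble most-significant byte first: E5 39 → 0xE539.
0xE539 = 58681.

58681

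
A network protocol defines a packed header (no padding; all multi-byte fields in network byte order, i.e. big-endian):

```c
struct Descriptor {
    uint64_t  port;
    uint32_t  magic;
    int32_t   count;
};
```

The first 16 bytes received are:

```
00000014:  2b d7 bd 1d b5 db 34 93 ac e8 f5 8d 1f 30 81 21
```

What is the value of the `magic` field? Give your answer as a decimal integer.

2900948365

`magic` follows `port` (8 bytes), so it starts at byte offset 8 and occupies 4 bytes.
Bytes at offsets 8..11: AC E8 F5 8D.
In big-endian order the high byte comes first in memory.
The bytes are already most-significant first: 0xACE8F58D.
0xACE8F58D = 2900948365.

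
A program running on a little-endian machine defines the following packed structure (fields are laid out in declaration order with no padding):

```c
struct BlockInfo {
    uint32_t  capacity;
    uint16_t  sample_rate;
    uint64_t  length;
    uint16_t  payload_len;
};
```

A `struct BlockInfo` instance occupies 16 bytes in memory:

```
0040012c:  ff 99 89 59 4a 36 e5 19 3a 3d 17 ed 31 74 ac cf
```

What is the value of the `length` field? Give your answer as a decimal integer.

`length` follows `capacity` (4 B), `sample_rate` (2 B), so it starts at offset 4 + 2 = 6 and occupies 8 bytes.
Bytes at offsets 6..13: E5 19 3A 3D 17 ED 31 74.
In little-endian order the low byte comes first in memory.
Reassemble most-significant byte first: 74 31 ED 17 3D 3A 19 E5 → 0x7431ED173D3A19E5.
0x7431ED173D3A19E5 = 8372733866325711333.

8372733866325711333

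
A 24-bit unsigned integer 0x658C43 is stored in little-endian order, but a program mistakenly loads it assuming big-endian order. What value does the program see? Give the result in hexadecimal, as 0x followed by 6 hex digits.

Stored little-endian, the bytes at ascending addresses are 43 8C 65.
Read back as big-endian, the last byte is least significant, giving 0x438C65.

0x438C65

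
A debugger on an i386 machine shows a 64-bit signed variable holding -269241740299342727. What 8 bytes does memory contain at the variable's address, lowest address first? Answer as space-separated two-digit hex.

Two's complement of -269241740299342727 in 64 bits: 269241740299342727 = 0x03BC89EFB1401387; invert → 0xFC4376104EBFEC78; add 1 → 0xFC4376104EBFEC79.
Split into bytes (most-significant first): FC 43 76 10 4E BF EC 79.
In little-endian order the low byte comes first in memory.
So at ascending addresses the bytes are 79 EC BF 4E 10 76 43 FC.

79 EC BF 4E 10 76 43 FC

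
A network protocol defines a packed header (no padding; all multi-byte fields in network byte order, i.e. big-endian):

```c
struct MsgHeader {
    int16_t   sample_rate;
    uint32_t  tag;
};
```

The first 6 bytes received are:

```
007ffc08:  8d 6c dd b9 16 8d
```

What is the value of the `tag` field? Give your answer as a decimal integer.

`tag` follows `sample_rate` (2 bytes), so it starts at byte offset 2 and occupies 4 bytes.
Bytes at offsets 2..5: DD B9 16 8D.
In big-endian order the high byte comes first in memory.
The bytes are already most-significant first: 0xDDB9168D.
0xDDB9168D = 3719894669.

3719894669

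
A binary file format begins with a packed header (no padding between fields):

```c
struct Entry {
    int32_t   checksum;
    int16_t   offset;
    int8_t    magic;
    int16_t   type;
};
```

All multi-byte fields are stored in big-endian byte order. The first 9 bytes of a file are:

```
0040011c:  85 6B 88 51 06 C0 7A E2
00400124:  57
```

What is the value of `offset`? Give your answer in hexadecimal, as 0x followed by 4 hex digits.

0x06C0

`offset` follows `checksum` (4 bytes), so it starts at byte offset 4 and occupies 2 bytes.
Bytes at offsets 4..5: 06 C0.
In big-endian order the high byte comes first in memory.
The bytes are already most-significant first: 0x06C0.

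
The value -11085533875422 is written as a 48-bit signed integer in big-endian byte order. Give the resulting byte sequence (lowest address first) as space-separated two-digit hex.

Two's complement of -11085533875422 in 48 bits: 11085533875422 = 0x0A150D4F0CDE; invert → 0xF5EAF2B0F321; add 1 → 0xF5EAF2B0F322.
Split into bytes (most-significant first): F5 EA F2 B0 F3 22.
Big-endian stores the most-significant byte at the lowest address.
So the memory order matches the most-significant-first order: F5 EA F2 B0 F3 22.

F5 EA F2 B0 F3 22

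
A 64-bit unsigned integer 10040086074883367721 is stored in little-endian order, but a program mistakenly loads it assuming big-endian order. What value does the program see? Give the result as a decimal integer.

3018471847446271371

10040086074883367721 in 64-bit hexadecimal is 0x8B558D1727C4E329.
Stored little-endian, the bytes at ascending addresses are 29 E3 C4 27 17 8D 55 8B.
Read back as big-endian, the last byte is least significant, giving 0x29E3C427178D558B.
0x29E3C427178D558B = 3018471847446271371.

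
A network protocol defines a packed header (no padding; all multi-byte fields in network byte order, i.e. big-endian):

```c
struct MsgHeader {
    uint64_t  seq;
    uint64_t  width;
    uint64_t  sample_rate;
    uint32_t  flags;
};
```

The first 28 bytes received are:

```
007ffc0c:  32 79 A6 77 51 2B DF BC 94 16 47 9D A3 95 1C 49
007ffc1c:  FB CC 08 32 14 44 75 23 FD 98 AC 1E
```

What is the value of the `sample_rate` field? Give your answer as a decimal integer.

18143886009950303523

`sample_rate` follows `seq` (8 B), `width` (8 B), so it starts at offset 8 + 8 = 16 and occupies 8 bytes.
Bytes at offsets 16..23: FB CC 08 32 14 44 75 23.
Big-endian stores the most-significant byte at the lowest address.
The bytes are already most-significant first: 0xFBCC083214447523.
0xFBCC083214447523 = 18143886009950303523.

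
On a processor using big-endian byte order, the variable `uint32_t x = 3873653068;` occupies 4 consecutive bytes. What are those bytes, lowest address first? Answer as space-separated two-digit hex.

3873653068 in hexadecimal, padded to 32 bits, is 0xE6E3414C.
Split into bytes (most-significant first): E6 E3 41 4C.
Big-endian: lowest address holds the most-significant byte.
So the memory order matches the most-significant-first order: E6 E3 41 4C.

E6 E3 41 4C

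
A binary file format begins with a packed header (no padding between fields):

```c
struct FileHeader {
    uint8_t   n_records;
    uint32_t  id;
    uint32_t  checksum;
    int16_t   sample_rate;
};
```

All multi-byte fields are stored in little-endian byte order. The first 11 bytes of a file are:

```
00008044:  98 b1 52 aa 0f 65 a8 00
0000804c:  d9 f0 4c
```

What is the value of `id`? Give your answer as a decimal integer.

262820529

`id` follows `n_records` (1 byte), so it starts at byte offset 1 and occupies 4 bytes.
Bytes at offsets 1..4: B1 52 AA 0F.
In little-endian order the low byte comes first in memory.
Reassemble most-significant byte first: 0F AA 52 B1 → 0x0FAA52B1.
0x0FAA52B1 = 262820529.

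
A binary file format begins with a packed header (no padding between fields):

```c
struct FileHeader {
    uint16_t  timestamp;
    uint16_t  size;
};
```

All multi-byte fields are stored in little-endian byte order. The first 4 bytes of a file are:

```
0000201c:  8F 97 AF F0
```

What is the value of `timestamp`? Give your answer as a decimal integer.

`timestamp` is the first field, at byte offset 0, occupying 2 bytes.
Bytes at offsets 0..1: 8F 97.
Little-endian stores the least-significant byte at the lowest address.
Reassemble most-significant byte first: 97 8F → 0x978F.
0x978F = 38799.

38799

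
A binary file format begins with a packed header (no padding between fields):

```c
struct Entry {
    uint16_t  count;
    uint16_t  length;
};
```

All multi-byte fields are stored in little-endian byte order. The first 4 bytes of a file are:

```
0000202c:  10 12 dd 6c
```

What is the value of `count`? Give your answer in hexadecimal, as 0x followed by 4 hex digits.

`count` is the first field, at byte offset 0, occupying 2 bytes.
Bytes at offsets 0..1: 10 12.
Little-endian: lowest address holds the least-significant byte.
Reassemble most-significant byte first: 12 10 → 0x1210.

0x1210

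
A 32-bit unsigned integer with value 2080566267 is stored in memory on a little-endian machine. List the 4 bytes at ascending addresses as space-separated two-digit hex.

2080566267 in hexadecimal, padded to 32 bits, is 0x7C02EBFB.
Split into bytes (most-significant first): 7C 02 EB FB.
Little-endian: lowest address holds the least-significant byte.
So at ascending addresses the bytes are FB EB 02 7C.

FB EB 02 7C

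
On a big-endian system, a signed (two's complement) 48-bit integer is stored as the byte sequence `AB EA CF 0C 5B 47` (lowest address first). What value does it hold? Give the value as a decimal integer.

-92449992320185

Big-endian: lowest address holds the most-significant byte.
The bytes are already most-significant first: 0xABEACF0C5B47.
Top bit is set, so as a signed 48-bit value this is 0xABEACF0C5B47 − 2^48 = -92449992320185.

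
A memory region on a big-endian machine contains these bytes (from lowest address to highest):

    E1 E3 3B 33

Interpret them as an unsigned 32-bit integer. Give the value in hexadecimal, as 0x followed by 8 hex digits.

In big-endian order the high byte comes first in memory.
The bytes are already most-significant first: 0xE1E33B33.

0xE1E33B33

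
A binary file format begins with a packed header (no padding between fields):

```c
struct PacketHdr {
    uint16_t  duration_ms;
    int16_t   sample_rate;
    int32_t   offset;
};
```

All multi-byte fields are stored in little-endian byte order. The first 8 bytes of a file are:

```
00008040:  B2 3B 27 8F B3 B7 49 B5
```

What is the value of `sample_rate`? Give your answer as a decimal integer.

-28889

`sample_rate` follows `duration_ms` (2 bytes), so it starts at byte offset 2 and occupies 2 bytes.
Bytes at offsets 2..3: 27 8F.
Little-endian stores the least-significant byte at the lowest address.
Reassemble most-significant byte first: 8F 27 → 0x8F27.
Top bit is set, so as a signed 16-bit value this is 0x8F27 − 2^16 = -28889.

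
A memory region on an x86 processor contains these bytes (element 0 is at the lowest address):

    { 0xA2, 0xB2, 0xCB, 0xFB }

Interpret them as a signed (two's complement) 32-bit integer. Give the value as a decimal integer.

Little-endian: lowest address holds the least-significant byte.
Reassemble most-significant byte first: FB CB B2 A2 → 0xFBCBB2A2.
Top bit is set, so as a signed 32-bit value this is 0xFBCBB2A2 − 2^32 = -70536542.

-70536542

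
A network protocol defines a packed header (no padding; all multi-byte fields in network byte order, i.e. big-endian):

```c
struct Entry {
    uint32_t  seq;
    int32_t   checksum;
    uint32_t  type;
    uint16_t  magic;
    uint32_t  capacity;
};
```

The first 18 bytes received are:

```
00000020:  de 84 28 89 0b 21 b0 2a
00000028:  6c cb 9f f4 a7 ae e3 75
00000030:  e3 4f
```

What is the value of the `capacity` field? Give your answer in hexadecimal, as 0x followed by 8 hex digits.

`capacity` follows `seq` (4 B), `checksum` (4 B), `type` (4 B), `magic` (2 B), so it starts at offset 4 + 4 + 4 + 2 = 14 and occupies 4 bytes.
Bytes at offsets 14..17: E3 75 E3 4F.
Big-endian: lowest address holds the most-significant byte.
The bytes are already most-significant first: 0xE375E34F.

0xE375E34F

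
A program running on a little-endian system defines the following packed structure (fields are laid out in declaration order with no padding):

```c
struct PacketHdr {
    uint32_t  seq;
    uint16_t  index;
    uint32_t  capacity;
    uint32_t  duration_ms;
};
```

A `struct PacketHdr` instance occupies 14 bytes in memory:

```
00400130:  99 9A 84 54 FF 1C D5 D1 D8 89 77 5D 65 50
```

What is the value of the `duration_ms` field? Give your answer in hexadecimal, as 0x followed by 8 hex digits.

0x50655D77

`duration_ms` follows `seq` (4 B), `index` (2 B), `capacity` (4 B), so it starts at offset 4 + 2 + 4 = 10 and occupies 4 bytes.
Bytes at offsets 10..13: 77 5D 65 50.
Little-endian: lowest address holds the least-significant byte.
Reassemble most-significant byte first: 50 65 5D 77 → 0x50655D77.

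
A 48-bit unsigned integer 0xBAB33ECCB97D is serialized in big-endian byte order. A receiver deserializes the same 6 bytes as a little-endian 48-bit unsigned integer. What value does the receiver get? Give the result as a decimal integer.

138236949083066

Stored big-endian, the bytes at ascending addresses are BA B3 3E CC B9 7D.
Read back as little-endian, the first byte is least significant, giving 0x7DB9CC3EB3BA.
0x7DB9CC3EB3BA = 138236949083066.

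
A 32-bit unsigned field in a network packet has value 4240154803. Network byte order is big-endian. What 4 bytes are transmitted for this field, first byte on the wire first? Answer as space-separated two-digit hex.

4240154803 in hexadecimal, padded to 32 bits, is 0xFCBBA0B3.
Split into bytes (most-significant first): FC BB A0 B3.
Big-endian stores the most-significant byte at the lowest address.
So the memory order matches the most-significant-first order: FC BB A0 B3.

FC BB A0 B3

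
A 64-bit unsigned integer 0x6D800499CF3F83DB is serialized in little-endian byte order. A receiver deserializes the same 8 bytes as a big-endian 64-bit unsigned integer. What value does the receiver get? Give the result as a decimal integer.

Stored little-endian, the bytes at ascending addresses are DB 83 3F CF 99 04 80 6D.
Read back as big-endian, the last byte is least significant, giving 0xDB833FCF9904806D.
0xDB833FCF9904806D = 15817556477113303149.

15817556477113303149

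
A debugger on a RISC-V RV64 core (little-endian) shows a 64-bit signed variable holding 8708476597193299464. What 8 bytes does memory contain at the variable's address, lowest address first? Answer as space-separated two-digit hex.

08 56 82 5E 53 B9 DA 78

8708476597193299464 in hexadecimal, padded to 64 bits, is 0x78DAB9535E825608.
Split into bytes (most-significant first): 78 DA B9 53 5E 82 56 08.
Little-endian stores the least-significant byte at the lowest address.
So at ascending addresses the bytes are 08 56 82 5E 53 B9 DA 78.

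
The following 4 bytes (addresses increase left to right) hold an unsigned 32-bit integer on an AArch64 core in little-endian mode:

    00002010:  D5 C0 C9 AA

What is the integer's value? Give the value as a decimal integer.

In little-endian order the low byte comes first in memory.
Reassemble most-significant byte first: AA C9 C0 D5 → 0xAAC9C0D5.
0xAAC9C0D5 = 2865348821.

2865348821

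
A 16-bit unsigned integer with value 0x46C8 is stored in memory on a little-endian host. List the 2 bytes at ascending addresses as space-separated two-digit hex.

C8 46

Split into bytes (most-significant first): 46 C8.
In little-endian order the low byte comes first in memory.
So at ascending addresses the bytes are C8 46.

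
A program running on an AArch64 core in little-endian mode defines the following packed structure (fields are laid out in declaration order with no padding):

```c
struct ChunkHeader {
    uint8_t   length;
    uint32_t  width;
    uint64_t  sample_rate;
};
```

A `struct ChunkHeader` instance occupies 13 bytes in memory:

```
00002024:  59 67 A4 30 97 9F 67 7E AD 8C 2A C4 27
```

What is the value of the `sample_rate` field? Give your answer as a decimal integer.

`sample_rate` follows `length` (1 B), `width` (4 B), so it starts at offset 1 + 4 = 5 and occupies 8 bytes.
Bytes at offsets 5..12: 9F 67 7E AD 8C 2A C4 27.
Little-endian: lowest address holds the least-significant byte.
Reassemble most-significant byte first: 27 C4 2A 8C AD 7E 67 9F → 0x27C42A8CAD7E679F.
0x27C42A8CAD7E679F = 2865462046609008543.

2865462046609008543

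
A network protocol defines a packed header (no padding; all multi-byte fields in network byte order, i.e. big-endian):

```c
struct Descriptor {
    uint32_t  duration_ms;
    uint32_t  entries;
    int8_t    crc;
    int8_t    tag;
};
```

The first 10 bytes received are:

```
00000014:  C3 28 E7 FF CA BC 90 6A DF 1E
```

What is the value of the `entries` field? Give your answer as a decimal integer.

3401355370

`entries` follows `duration_ms` (4 bytes), so it starts at byte offset 4 and occupies 4 bytes.
Bytes at offsets 4..7: CA BC 90 6A.
Big-endian: lowest address holds the most-significant byte.
The bytes are already most-significant first: 0xCABC906A.
0xCABC906A = 3401355370.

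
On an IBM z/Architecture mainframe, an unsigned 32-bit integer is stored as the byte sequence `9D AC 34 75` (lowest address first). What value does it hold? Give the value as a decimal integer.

Big-endian stores the most-significant byte at the lowest address.
The bytes are already most-significant first: 0x9DAC3475.
0x9DAC3475 = 2645308533.

2645308533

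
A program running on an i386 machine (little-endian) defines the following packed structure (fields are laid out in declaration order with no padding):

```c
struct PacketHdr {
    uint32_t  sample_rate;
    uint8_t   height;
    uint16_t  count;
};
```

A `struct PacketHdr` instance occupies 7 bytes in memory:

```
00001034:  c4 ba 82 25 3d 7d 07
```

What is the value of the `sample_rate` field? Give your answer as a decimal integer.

`sample_rate` is the first field, at byte offset 0, occupying 4 bytes.
Bytes at offsets 0..3: C4 BA 82 25.
Little-endian: lowest address holds the least-significant byte.
Reassemble most-significant byte first: 25 82 BA C4 → 0x2582BAC4.
0x2582BAC4 = 629324484.

629324484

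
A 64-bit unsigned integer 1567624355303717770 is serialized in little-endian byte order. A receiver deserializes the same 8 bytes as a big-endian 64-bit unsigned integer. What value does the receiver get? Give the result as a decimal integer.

1567624355303717770 in 64-bit hexadecimal is 0x15C1520BA720FB8A.
Stored little-endian, the bytes at ascending addresses are 8A FB 20 A7 0B 52 C1 15.
Read back as big-endian, the last byte is least significant, giving 0x8AFB20A70B52C115.
0x8AFB20A70B52C115 = 10014634098210029845.

10014634098210029845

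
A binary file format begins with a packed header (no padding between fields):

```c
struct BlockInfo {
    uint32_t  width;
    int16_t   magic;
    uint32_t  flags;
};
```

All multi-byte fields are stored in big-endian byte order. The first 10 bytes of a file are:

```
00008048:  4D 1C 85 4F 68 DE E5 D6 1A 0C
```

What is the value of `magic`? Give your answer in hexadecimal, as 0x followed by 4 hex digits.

`magic` follows `width` (4 bytes), so it starts at byte offset 4 and occupies 2 bytes.
Bytes at offsets 4..5: 68 DE.
Big-endian: lowest address holds the most-significant byte.
The bytes are already most-significant first: 0x68DE.

0x68DE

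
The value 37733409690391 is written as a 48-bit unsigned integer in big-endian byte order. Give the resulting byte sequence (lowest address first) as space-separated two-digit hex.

22 51 7E 7B 13 17

37733409690391 in hexadecimal, padded to 48 bits, is 0x22517E7B1317.
Split into bytes (most-significant first): 22 51 7E 7B 13 17.
Big-endian stores the most-significant byte at the lowest address.
So the memory order matches the most-significant-first order: 22 51 7E 7B 13 17.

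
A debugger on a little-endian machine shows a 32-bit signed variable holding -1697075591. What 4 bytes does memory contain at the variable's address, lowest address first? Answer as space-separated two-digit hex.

79 AE D8 9A

Two's complement of -1697075591 in 32 bits: 1697075591 = 0x65275187; invert → 0x9AD8AE78; add 1 → 0x9AD8AE79.
Split into bytes (most-significant first): 9A D8 AE 79.
In little-endian order the low byte comes first in memory.
So at ascending addresses the bytes are 79 AE D8 9A.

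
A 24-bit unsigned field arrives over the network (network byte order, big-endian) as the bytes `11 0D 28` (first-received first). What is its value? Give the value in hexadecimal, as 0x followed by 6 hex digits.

Big-endian stores the most-significant byte at the lowest address.
The bytes are already most-significant first: 0x110D28.

0x110D28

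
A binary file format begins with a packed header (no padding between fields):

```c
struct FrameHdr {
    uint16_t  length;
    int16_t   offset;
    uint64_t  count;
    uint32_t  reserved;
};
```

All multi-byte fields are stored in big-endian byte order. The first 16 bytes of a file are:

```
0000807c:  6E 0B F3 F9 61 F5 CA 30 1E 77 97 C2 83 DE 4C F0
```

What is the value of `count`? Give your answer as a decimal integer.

7058770298991515586

`count` follows `length` (2 B), `offset` (2 B), so it starts at offset 2 + 2 = 4 and occupies 8 bytes.
Bytes at offsets 4..11: 61 F5 CA 30 1E 77 97 C2.
Big-endian: lowest address holds the most-significant byte.
The bytes are already most-significant first: 0x61F5CA301E7797C2.
0x61F5CA301E7797C2 = 7058770298991515586.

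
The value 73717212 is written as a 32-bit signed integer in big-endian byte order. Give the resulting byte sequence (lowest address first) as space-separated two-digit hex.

73717212 in hexadecimal, padded to 32 bits, is 0x0464D5DC.
Split into bytes (most-significant first): 04 64 D5 DC.
Big-endian stores the most-significant byte at the lowest address.
So the memory order matches the most-significant-first order: 04 64 D5 DC.

04 64 D5 DC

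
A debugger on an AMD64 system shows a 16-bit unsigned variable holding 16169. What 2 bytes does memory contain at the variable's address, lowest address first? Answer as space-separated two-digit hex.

16169 in hexadecimal, padded to 16 bits, is 0x3F29.
Split into bytes (most-significant first): 3F 29.
Little-endian stores the least-significant byte at the lowest address.
So at ascending addresses the bytes are 29 3F.

29 3F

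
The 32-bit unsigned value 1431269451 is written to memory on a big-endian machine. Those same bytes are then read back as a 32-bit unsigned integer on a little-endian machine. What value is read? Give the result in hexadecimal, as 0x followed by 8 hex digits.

0x4B704F55

1431269451 in 32-bit hexadecimal is 0x554F704B.
Stored big-endian, the bytes at ascending addresses are 55 4F 70 4B.
Read back as little-endian, the first byte is least significant, giving 0x4B704F55.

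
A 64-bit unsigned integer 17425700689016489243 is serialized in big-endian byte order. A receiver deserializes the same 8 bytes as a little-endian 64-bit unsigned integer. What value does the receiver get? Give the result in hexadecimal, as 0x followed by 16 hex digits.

17425700689016489243 in 64-bit hexadecimal is 0xF1D486738B1B851B.
Stored big-endian, the bytes at ascending addresses are F1 D4 86 73 8B 1B 85 1B.
Read back as little-endian, the first byte is least significant, giving 0x1B851B8B7386D4F1.

0x1B851B8B7386D4F1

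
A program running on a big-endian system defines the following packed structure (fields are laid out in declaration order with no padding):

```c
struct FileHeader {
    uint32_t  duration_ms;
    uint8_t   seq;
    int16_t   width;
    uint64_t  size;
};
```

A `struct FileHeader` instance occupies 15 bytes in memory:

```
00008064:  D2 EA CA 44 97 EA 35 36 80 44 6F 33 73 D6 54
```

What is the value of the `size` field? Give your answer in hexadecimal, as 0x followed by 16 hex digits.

`size` follows `duration_ms` (4 B), `seq` (1 B), `width` (2 B), so it starts at offset 4 + 1 + 2 = 7 and occupies 8 bytes.
Bytes at offsets 7..14: 36 80 44 6F 33 73 D6 54.
Big-endian stores the most-significant byte at the lowest address.
The bytes are already most-significant first: 0x3680446F3373D654.

0x3680446F3373D654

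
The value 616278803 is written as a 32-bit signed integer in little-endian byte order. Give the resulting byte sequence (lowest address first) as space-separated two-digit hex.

13 AB BB 24

616278803 in hexadecimal, padded to 32 bits, is 0x24BBAB13.
Split into bytes (most-significant first): 24 BB AB 13.
In little-endian order the low byte comes first in memory.
So at ascending addresses the bytes are 13 AB BB 24.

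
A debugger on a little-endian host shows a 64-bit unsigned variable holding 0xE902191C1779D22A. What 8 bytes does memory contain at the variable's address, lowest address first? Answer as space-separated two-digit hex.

Split into bytes (most-significant first): E9 02 19 1C 17 79 D2 2A.
Little-endian: lowest address holds the least-significant byte.
So at ascending addresses the bytes are 2A D2 79 17 1C 19 02 E9.

2A D2 79 17 1C 19 02 E9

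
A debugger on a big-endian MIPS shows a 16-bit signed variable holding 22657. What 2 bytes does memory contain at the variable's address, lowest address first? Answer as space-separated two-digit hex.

58 81

22657 in hexadecimal, padded to 16 bits, is 0x5881.
Split into bytes (most-significant first): 58 81.
Big-endian stores the most-significant byte at the lowest address.
So the memory order matches the most-significant-first order: 58 81.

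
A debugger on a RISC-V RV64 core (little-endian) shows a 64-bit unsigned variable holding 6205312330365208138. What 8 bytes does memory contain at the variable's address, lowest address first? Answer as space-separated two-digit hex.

4A 06 C5 F3 AF B2 1D 56

6205312330365208138 in hexadecimal, padded to 64 bits, is 0x561DB2AFF3C5064A.
Split into bytes (most-significant first): 56 1D B2 AF F3 C5 06 4A.
Little-endian: lowest address holds the least-significant byte.
So at ascending addresses the bytes are 4A 06 C5 F3 AF B2 1D 56.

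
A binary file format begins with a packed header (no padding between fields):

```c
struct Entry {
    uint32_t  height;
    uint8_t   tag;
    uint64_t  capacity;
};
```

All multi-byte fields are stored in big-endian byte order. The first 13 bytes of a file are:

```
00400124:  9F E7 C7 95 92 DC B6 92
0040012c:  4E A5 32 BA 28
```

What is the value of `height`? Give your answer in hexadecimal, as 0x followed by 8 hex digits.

`height` is the first field, at byte offset 0, occupying 4 bytes.
Bytes at offsets 0..3: 9F E7 C7 95.
Big-endian stores the most-significant byte at the lowest address.
The bytes are already most-significant first: 0x9FE7C795.

0x9FE7C795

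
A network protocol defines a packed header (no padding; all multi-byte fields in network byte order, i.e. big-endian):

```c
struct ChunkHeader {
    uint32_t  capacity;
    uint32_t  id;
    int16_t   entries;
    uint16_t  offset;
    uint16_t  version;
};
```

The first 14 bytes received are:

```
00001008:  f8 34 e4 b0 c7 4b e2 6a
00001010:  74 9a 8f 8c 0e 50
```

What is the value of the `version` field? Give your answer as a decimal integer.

3664

`version` follows `capacity` (4 B), `id` (4 B), `entries` (2 B), `offset` (2 B), so it starts at offset 4 + 4 + 2 + 2 = 12 and occupies 2 bytes.
Bytes at offsets 12..13: 0E 50.
Big-endian: lowest address holds the most-significant byte.
The bytes are already most-significant first: 0x0E50.
0x0E50 = 3664.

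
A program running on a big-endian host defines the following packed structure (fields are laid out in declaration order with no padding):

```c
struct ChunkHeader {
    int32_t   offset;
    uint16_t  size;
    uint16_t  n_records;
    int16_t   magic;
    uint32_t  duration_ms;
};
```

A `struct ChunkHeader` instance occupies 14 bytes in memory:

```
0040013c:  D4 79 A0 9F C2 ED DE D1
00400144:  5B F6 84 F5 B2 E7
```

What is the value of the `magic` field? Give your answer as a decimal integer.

23542

`magic` follows `offset` (4 B), `size` (2 B), `n_records` (2 B), so it starts at offset 4 + 2 + 2 = 8 and occupies 2 bytes.
Bytes at offsets 8..9: 5B F6.
Big-endian: lowest address holds the most-significant byte.
The bytes are already most-significant first: 0x5BF6.
0x5BF6 = 23542.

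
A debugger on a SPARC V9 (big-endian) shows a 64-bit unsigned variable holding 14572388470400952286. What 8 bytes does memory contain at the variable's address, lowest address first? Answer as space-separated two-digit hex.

CA 3B 86 1B 23 3F 27 DE

14572388470400952286 in hexadecimal, padded to 64 bits, is 0xCA3B861B233F27DE.
Split into bytes (most-significant first): CA 3B 86 1B 23 3F 27 DE.
Big-endian stores the most-significant byte at the lowest address.
So the memory order matches the most-significant-first order: CA 3B 86 1B 23 3F 27 DE.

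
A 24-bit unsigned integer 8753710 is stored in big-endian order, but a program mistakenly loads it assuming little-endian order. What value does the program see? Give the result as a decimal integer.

3052165

8753710 in 24-bit hexadecimal is 0x85922E.
Stored big-endian, the bytes at ascending addresses are 85 92 2E.
Read back as little-endian, the first byte is least significant, giving 0x2E9285.
0x2E9285 = 3052165.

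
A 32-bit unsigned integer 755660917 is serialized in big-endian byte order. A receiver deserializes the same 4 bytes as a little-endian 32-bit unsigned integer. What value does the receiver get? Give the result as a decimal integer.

755660917 in 32-bit hexadecimal is 0x2D0A7875.
Stored big-endian, the bytes at ascending addresses are 2D 0A 78 75.
Read back as little-endian, the first byte is least significant, giving 0x75780A2D.
0x75780A2D = 1970801197.

1970801197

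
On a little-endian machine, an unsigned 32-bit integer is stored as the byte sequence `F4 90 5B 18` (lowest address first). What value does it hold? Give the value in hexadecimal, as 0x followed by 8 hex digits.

0x185B90F4

In little-endian order the low byte comes first in memory.
Reassemble most-significant byte first: 18 5B 90 F4 → 0x185B90F4.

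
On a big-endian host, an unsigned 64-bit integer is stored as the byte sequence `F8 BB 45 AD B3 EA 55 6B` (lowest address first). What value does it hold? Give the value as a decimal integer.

17922995754401158507

Big-endian stores the most-significant byte at the lowest address.
The bytes are already most-significant first: 0xF8BB45ADB3EA556B.
0xF8BB45ADB3EA556B = 17922995754401158507.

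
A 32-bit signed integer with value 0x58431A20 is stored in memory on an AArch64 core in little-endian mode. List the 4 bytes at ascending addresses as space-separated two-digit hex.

Split into bytes (most-significant first): 58 43 1A 20.
In little-endian order the low byte comes first in memory.
So at ascending addresses the bytes are 20 1A 43 58.

20 1A 43 58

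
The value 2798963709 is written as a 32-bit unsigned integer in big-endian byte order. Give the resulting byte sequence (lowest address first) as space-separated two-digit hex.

A6 D4 CB FD

2798963709 in hexadecimal, padded to 32 bits, is 0xA6D4CBFD.
Split into bytes (most-significant first): A6 D4 CB FD.
Big-endian stores the most-significant byte at the lowest address.
So the memory order matches the most-significant-first order: A6 D4 CB FD.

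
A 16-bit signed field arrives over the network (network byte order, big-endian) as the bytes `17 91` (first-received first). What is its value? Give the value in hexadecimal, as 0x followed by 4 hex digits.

0x1791

Big-endian: lowest address holds the most-significant byte.
The bytes are already most-significant first: 0x1791.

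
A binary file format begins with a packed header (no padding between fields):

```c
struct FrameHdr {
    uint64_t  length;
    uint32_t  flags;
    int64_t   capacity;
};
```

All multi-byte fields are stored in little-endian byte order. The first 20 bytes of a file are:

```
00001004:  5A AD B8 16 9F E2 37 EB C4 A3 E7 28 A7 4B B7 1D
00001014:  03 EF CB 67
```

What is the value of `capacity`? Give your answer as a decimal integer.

`capacity` follows `length` (8 B), `flags` (4 B), so it starts at offset 8 + 4 = 12 and occupies 8 bytes.
Bytes at offsets 12..19: A7 4B B7 1D 03 EF CB 67.
In little-endian order the low byte comes first in memory.
Reassemble most-significant byte first: 67 CB EF 03 1D B7 4B A7 → 0x67CBEF031DB74BA7.
0x67CBEF031DB74BA7 = 7479334402841332647.

7479334402841332647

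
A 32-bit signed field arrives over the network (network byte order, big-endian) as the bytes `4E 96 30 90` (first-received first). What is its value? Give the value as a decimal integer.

1318465680

Big-endian: lowest address holds the most-significant byte.
The bytes are already most-significant first: 0x4E963090.
0x4E963090 = 1318465680.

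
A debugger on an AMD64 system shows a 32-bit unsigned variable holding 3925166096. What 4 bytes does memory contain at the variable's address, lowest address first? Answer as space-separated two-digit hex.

10 48 F5 E9

3925166096 in hexadecimal, padded to 32 bits, is 0xE9F54810.
Split into bytes (most-significant first): E9 F5 48 10.
Little-endian: lowest address holds the least-significant byte.
So at ascending addresses the bytes are 10 48 F5 E9.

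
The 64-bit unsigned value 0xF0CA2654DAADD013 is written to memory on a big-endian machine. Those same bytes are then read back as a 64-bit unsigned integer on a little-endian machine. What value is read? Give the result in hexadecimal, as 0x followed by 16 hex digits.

0x13D0ADDA5426CAF0

Stored big-endian, the bytes at ascending addresses are F0 CA 26 54 DA AD D0 13.
Read back as little-endian, the first byte is least significant, giving 0x13D0ADDA5426CAF0.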